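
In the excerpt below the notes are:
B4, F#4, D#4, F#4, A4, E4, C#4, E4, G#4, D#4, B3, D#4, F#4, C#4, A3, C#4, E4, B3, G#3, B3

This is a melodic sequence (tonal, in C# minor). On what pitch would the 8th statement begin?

Taking 4-note groups, the heads are B4, A4, G#4, F#4, E4: the pattern moves down a 2nd.
Extending the heads down a 2nd: D#4 → C#4 → B3.

B3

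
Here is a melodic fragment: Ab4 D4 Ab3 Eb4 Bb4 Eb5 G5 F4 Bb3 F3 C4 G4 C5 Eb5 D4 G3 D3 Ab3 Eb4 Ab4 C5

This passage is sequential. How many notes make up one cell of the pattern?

21 notes total. Splitting into 3 groups of 7:
Ab4 D4 Ab3 Eb4 Bb4 Eb5 G5 | F4 Bb3 F3 C4 G4 C5 Eb5 | D4 G3 D3 Ab3 Eb4 Ab4 C5
Every group is a transposition down a 3rd of the one before; no shorter unit works.

7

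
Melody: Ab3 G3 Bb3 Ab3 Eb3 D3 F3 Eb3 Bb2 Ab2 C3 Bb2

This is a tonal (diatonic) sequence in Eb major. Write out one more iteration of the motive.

With a 4-note motive the entries are Ab3, Eb3, Bb2, each down a 4th from the previous.
So cell 4 is F2 Eb2 G2 F2.

F2 Eb2 G2 F2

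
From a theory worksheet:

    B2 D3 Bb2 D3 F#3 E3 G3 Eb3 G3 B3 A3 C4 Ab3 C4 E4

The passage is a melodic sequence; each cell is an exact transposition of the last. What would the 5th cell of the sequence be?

Taking 5-note groups, the heads are B2, E3, A3: the pattern moves up a 4th.
Continuing the starts: D4 → G4.
From G4 the exact shape gives G4 Bb4 Gb4 Bb4 D5.

G4 Bb4 Gb4 Bb4 D5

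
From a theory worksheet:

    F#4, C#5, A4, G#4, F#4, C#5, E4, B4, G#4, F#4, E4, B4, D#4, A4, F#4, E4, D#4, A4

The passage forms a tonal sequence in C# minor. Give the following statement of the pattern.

C#4 G#4 E4 D#4 C#4 G#4

Taking 6-note groups, the heads are F#4, E4, D#4: the pattern moves down a 2nd.
From C#4 the diatonic shape gives C#4 G#4 E4 D#4 C#4 G#4.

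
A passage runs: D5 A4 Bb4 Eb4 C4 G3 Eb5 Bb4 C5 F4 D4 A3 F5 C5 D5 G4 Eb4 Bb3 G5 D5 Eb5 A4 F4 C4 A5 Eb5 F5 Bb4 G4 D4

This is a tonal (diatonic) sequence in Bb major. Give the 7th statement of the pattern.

Unit = 6 notes; the statements start on D5, Eb5, F5, G5, A5, moving up a 2nd each time.
Carrying on: Bb5 → C6.
So cell 7 is C6 G5 A5 D5 Bb4 F4.

C6 G5 A5 D5 Bb4 F4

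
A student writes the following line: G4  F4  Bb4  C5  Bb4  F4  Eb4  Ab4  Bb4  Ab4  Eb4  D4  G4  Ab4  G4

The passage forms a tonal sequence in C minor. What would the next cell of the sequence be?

With a 5-note motive the entries are G4, F4, Eb4, each down a 2nd from the previous.
So cell 4 is D4 C4 F4 G4 F4.

D4 C4 F4 G4 F4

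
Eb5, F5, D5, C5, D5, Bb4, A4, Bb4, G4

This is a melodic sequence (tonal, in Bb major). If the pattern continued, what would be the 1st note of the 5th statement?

D4

The unit is 3 notes. Position-1 pitches of the 3 shown cells: Eb5, C5, A4.
Each moves down a 3rd. Continuing: F4 → D4.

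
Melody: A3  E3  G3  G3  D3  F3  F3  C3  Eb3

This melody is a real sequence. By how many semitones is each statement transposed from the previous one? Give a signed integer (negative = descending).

Taking 3-note groups, the heads are A3, G3, F3: the pattern moves down a 2nd.
A3 to G3 spans -2 semitones.

-2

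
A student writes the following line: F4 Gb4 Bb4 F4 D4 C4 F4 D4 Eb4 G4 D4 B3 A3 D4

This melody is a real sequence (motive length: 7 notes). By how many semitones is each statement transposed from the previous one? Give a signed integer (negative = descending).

-3

Taking 7-note groups, the heads are F4, D4: the pattern moves down a 3rd.
F4→D4 is 62 − 65 = -3 semitones.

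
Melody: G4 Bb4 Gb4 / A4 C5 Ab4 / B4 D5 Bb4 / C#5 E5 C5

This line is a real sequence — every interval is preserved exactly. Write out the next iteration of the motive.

D#5 F#5 D5

Unit = 3 notes; the statements start on G4, A4, B4, C#5, moving up a 2nd each time.
Statement 5 starts on D#5 and keeps the same exact contour: D#5 F#5 D5.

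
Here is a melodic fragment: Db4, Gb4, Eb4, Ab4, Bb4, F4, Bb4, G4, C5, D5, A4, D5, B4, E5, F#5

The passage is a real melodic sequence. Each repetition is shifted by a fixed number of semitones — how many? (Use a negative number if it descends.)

Unit = 5 notes; the statements start on Db4, F4, A4, moving up a 3rd each time.
Db4→F4 is 65 − 61 = 4 semitones.

4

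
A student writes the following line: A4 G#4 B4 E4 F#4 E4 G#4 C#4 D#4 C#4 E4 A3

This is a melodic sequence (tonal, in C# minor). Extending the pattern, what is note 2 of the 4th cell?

The unit is 4 notes. Position-2 pitches of the 3 shown cells: G#4, E4, C#4.
Each moves down a 3rd; the next is A3.

A3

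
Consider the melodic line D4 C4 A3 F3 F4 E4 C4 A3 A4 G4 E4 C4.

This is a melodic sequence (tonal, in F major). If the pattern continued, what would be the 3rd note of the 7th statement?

F5

The unit is 4 notes. Position-3 pitches of the 3 shown cells: A3, C4, E4.
Carrying that up a 3rd forward: G4 → Bb4 → D5 → F5.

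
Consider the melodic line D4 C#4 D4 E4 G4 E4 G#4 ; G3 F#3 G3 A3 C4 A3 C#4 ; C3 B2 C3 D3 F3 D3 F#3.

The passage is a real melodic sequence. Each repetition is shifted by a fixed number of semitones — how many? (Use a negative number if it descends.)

-7

Taking 7-note groups, the heads are D4, G3, C3: the pattern moves down a 5th.
Counting half-steps from D4 to G3: -7.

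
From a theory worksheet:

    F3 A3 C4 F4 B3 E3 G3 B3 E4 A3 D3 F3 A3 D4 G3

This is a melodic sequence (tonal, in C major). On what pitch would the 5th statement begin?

The 5-note cells begin on F3, E3, D3 — each down a 2nd from the last.
Continuing: C3 → B2. Statement 5 starts on B2.

B2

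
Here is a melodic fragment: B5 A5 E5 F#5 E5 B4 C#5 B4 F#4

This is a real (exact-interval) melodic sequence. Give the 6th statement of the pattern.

A#3 G#3 D#3

The 3-note cells begin on B5, F#5, C#5 — each down a 4th from the last.
Carrying on: G#4 → D#4 → A#3.
Statement 6 starts on A#3 and keeps the same exact contour: A#3 G#3 D#3.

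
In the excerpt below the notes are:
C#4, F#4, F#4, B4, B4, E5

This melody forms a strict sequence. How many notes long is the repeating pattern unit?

Try groups of 2 (3 cells in 6 notes):
C#4 F#4 | F#4 B4 | B4 E5
That's a consistent up a 4th shift per cell, and no other grouping gives one.

2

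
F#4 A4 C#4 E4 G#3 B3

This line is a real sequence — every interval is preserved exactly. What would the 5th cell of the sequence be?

With a 2-note motive the entries are F#4, C#4, G#3, each down a 4th from the previous.
Extending down a 4th: D#3 → A#2.
From A#2 the exact shape gives A#2 C#3.

A#2 C#3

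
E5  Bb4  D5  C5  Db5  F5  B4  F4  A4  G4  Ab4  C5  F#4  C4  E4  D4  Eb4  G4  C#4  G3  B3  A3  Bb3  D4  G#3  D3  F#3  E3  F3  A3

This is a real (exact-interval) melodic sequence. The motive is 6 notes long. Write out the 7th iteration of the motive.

A#2 E2 G#2 F#2 G2 B2

Taking 6-note groups, the heads are E5, B4, F#4, C#4, G#3: the pattern moves down a 4th.
Continuing the starts: D#3 → A#2.
So cell 7 is A#2 E2 G#2 F#2 G2 B2.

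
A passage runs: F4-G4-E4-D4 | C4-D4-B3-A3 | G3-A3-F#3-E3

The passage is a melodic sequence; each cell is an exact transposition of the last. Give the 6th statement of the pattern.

E2 F#2 D#2 C#2

With a 4-note motive the entries are F4, C4, G3, each down a 4th from the previous.
Continuing the starts: D3 → A2 → E2.
So cell 6 is E2 F#2 D#2 C#2.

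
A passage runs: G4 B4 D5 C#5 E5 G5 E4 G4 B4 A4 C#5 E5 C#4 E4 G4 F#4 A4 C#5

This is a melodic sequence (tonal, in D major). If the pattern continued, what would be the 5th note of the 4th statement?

F#4

Grouping in 6s, the 5th note of each cell is E5, C#5, A4.
One more down a 3rd gives F#4.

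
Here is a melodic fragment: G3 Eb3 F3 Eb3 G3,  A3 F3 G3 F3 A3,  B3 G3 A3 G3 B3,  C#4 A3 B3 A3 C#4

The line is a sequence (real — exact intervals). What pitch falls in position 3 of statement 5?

C#4

Grouping in 5s, the 3rd note of each cell is F3, G3, A3, B3.
From B3, up a 2nd gives C#4.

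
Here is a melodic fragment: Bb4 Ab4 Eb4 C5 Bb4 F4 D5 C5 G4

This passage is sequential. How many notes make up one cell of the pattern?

3

There are 9 notes; a 3-note unit gives 3 cells:
Bb4 Ab4 Eb4 | C5 Bb4 F4 | D5 C5 G4
Each cell is the previous one up a 2nd — so the unit is 3 notes.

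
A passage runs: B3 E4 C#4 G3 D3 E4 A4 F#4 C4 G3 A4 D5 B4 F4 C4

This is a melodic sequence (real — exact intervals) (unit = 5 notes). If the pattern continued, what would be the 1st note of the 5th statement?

G5

Grouping in 5s, the 1st note of each cell is B3, E4, A4.
Extending up a 4th: D5 → G5.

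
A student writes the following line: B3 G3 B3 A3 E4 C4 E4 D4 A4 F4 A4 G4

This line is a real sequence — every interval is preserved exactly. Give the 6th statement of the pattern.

C6 Ab5 C6 Bb5

Taking 4-note groups, the heads are B3, E4, A4: the pattern moves up a 4th.
Continuing the starts: D5 → G5 → C6.
From C6 the exact shape gives C6 Ab5 C6 Bb5.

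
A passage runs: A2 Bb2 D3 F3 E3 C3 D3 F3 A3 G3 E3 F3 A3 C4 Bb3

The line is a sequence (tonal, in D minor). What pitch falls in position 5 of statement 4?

D4

Grouping in 5s, the 5th note of each cell is E3, G3, Bb3.
From Bb3, up a 3rd gives D4.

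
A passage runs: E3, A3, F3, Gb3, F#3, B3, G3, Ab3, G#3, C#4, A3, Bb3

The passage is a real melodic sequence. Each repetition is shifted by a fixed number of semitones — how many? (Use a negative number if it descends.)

Taking 4-note groups, the heads are E3, F#3, G#3: the pattern moves up a 2nd.
E3→F#3 is 54 − 52 = 2 semitones.

2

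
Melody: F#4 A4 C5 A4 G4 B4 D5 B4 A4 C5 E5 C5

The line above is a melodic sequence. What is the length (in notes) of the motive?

4

12 notes total. Splitting into 3 groups of 4:
F#4 A4 C5 A4 | G4 B4 D5 B4 | A4 C5 E5 C5
Each cell is the previous one up a 2nd — so the unit is 4 notes.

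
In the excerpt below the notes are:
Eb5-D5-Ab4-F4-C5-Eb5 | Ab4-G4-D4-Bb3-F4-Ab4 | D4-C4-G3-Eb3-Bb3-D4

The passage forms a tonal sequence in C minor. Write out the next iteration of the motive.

Taking 6-note groups, the heads are Eb5, Ab4, D4: the pattern moves down a 5th.
Statement 4 starts on G3 and keeps the same diatonic contour: G3 F3 C3 Ab2 Eb3 G3.

G3 F3 C3 Ab2 Eb3 G3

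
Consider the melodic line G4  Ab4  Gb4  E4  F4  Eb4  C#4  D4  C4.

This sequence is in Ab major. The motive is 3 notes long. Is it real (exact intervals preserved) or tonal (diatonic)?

Each cell has the same semitone pattern (1, -2) — intervals are preserved exactly.
And Gb4 lies outside Ab major, so the sequence is real rather than tonal.

real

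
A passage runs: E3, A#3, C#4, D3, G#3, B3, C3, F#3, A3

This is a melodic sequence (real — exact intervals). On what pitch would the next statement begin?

Taking 3-note groups, the heads are E3, D3, C3: the pattern moves down a 2nd.
One more step down a 2nd gives Bb2.

Bb2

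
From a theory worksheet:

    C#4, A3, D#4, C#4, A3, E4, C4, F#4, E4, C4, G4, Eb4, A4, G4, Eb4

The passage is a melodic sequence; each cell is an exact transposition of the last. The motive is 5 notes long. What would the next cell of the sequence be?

The 5-note cells begin on C#4, E4, G4 — each up a 3rd from the last.
Statement 4 starts on Bb4 and keeps the same exact contour: Bb4 Gb4 C5 Bb4 Gb4.

Bb4 Gb4 C5 Bb4 Gb4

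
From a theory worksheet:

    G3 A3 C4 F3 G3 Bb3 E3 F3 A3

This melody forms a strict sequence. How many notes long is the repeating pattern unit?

3

There are 9 notes; a 3-note unit gives 3 cells:
G3 A3 C4 | F3 G3 Bb3 | E3 F3 A3
Every group is a transposition down a 2nd of the one before; no shorter unit works.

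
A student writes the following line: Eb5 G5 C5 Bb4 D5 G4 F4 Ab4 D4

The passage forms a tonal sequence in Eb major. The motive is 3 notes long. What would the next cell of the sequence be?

C4 Eb4 Ab3

The 3-note cells begin on Eb5, Bb4, F4 — each down a 4th from the last.
From C4 the diatonic shape gives C4 Eb4 Ab3.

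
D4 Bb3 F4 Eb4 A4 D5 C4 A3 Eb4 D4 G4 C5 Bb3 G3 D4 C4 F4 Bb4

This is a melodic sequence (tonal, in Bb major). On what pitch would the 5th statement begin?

G3

Unit = 6 notes; the statements start on D4, C4, Bb3, moving down a 2nd each time.
Continuing: A3 → G3. Statement 5 starts on G3.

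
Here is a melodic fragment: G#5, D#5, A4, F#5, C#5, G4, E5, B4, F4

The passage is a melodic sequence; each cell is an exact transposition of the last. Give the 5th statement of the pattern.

C5 G4 Db4

The 3-note cells begin on G#5, F#5, E5 — each down a 2nd from the last.
Extending down a 2nd: D5 → C5.
From C5 the exact shape gives C5 G4 Db4.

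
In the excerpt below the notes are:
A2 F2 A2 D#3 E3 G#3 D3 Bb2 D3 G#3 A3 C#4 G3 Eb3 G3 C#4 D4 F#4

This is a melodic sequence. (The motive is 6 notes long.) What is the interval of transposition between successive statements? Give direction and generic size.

Taking 6-note groups, the heads are A2, D3, G3: the pattern moves up a 4th.
A2 to D3 is up a 4th.

up a 4th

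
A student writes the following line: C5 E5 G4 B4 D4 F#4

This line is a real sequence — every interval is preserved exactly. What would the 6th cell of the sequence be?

With a 2-note motive the entries are C5, G4, D4, each down a 4th from the previous.
Carrying on: A3 → E3 → B2.
So cell 6 is B2 D#3.

B2 D#3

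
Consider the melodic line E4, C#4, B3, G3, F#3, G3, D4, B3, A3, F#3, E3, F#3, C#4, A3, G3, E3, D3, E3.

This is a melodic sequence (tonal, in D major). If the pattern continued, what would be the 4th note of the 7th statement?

A2

Grouping in 6s, the 4th note of each cell is G3, F#3, E3.
Carrying that down a 2nd forward: D3 → C#3 → B2 → A2.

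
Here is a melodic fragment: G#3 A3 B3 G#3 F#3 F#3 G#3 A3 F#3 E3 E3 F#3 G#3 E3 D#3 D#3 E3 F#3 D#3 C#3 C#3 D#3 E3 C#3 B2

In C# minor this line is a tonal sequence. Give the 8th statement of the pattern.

G#2 A2 B2 G#2 F#2

The 5-note cells begin on G#3, F#3, E3, D#3, C#3 — each down a 2nd from the last.
Carrying on: B2 → A2 → G#2.
From G#2 the diatonic shape gives G#2 A2 B2 G#2 F#2.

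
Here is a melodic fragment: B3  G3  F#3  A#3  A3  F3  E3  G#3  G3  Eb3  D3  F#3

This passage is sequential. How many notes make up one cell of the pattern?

4

Try groups of 4 (3 cells in 12 notes):
B3 G3 F#3 A#3 | A3 F3 E3 G#3 | G3 Eb3 D3 F#3
That's a consistent down a 2nd shift per cell, and no other grouping gives one.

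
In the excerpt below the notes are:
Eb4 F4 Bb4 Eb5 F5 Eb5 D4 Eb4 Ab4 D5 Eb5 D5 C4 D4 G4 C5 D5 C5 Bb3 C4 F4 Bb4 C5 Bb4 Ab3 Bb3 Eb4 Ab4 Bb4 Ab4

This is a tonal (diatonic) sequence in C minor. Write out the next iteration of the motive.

G3 Ab3 D4 G4 Ab4 G4

Taking 6-note groups, the heads are Eb4, D4, C4, Bb3, Ab3: the pattern moves down a 2nd.
So cell 6 is G3 Ab3 D4 G4 Ab4 G4.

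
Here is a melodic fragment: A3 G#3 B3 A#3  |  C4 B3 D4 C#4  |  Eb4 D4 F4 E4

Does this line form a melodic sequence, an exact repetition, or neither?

Each 4-note cell is the previous one transposed up a 3rd.

sequence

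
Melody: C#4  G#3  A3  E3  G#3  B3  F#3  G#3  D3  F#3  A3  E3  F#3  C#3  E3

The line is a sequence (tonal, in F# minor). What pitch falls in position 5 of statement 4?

With 5-note cells, note 5 of each statement runs G#3, F#3, E3.
From E3, down a 2nd gives D3.

D3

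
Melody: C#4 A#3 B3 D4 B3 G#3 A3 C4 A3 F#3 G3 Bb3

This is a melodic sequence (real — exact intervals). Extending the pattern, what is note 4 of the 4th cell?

Ab3

The unit is 4 notes. Position-4 pitches of the 3 shown cells: D4, C4, Bb3.
One more down a 2nd gives Ab3.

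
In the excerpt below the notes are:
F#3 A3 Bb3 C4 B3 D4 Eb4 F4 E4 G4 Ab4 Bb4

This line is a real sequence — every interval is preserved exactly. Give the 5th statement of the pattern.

The 4-note cells begin on F#3, B3, E4 — each up a 4th from the last.
Continuing the starts: A4 → D5.
Statement 5 starts on D5 and keeps the same exact contour: D5 F5 Gb5 Ab5.

D5 F5 Gb5 Ab5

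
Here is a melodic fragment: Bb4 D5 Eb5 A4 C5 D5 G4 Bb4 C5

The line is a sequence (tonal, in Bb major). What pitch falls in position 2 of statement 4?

A4

With 3-note cells, note 2 of each statement runs D5, C5, Bb4.
Each moves down a 2nd; the next is A4.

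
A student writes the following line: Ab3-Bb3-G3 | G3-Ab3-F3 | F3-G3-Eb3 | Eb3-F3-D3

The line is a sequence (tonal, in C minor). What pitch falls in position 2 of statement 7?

With 3-note cells, note 2 of each statement runs Bb3, Ab3, G3, F3.
Each moves down a 2nd. Continuing: Eb3 → D3 → C3.

C3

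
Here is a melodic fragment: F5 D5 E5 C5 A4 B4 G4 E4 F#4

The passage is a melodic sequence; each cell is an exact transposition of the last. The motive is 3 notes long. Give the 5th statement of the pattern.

The 3-note cells begin on F5, C5, G4 — each down a 4th from the last.
Carrying on: D4 → A3.
From A3 the exact shape gives A3 F#3 G#3.

A3 F#3 G#3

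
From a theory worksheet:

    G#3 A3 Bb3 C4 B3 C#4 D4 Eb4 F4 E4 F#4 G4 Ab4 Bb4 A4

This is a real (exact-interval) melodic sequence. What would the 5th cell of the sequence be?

E5 F5 Gb5 Ab5 G5

Unit = 5 notes; the statements start on G#3, C#4, F#4, moving up a 4th each time.
Carrying on: B4 → E5.
Statement 5 starts on E5 and keeps the same exact contour: E5 F5 Gb5 Ab5 G5.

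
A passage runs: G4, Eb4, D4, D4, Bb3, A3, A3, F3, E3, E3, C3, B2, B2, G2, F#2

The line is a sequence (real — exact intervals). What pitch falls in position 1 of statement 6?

With 3-note cells, note 1 of each statement runs G4, D4, A3, E3, B2.
From B2, down a 4th gives F#2.

F#2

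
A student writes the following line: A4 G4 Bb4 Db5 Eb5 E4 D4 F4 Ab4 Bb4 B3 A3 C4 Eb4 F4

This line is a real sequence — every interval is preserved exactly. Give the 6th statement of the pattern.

G#2 F#2 A2 C3 D3

The 5-note cells begin on A4, E4, B3 — each down a 4th from the last.
Continuing the starts: F#3 → C#3 → G#2.
So cell 6 is G#2 F#2 A2 C3 D3.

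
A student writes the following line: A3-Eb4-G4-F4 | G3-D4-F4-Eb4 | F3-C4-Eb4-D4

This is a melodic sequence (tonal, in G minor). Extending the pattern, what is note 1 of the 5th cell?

D3

The unit is 4 notes. Position-1 pitches of the 3 shown cells: A3, G3, F3.
Each moves down a 2nd. Continuing: Eb3 → D3.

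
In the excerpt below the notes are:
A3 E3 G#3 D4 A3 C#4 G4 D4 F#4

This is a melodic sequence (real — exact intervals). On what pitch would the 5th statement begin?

With a 3-note motive the entries are A3, D4, G4, each up a 4th from the previous.
Continuing: C5 → F5. Statement 5 starts on F5.

F5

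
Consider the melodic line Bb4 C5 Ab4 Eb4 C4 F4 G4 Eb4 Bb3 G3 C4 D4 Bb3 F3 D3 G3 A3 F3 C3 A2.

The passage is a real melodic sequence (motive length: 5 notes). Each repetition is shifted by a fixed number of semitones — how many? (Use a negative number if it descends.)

-5

With a 5-note motive the entries are Bb4, F4, C4, G3, each down a 4th from the previous.
Bb4→F4 is 65 − 70 = -5 semitones.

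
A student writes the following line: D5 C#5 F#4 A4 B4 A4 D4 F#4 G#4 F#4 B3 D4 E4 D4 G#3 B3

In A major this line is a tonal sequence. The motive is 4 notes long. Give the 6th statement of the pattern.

A3 G#3 C#3 E3

Unit = 4 notes; the statements start on D5, B4, G#4, E4, moving down a 3rd each time.
Carrying on: C#4 → A3.
Statement 6 starts on A3 and keeps the same diatonic contour: A3 G#3 C#3 E3.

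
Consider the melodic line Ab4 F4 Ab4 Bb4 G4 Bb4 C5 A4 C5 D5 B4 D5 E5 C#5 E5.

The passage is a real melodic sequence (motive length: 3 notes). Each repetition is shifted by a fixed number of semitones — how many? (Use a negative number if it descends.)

Taking 3-note groups, the heads are Ab4, Bb4, C5, D5, E5: the pattern moves up a 2nd.
Ab4→Bb4 is 70 − 68 = 2 semitones.

2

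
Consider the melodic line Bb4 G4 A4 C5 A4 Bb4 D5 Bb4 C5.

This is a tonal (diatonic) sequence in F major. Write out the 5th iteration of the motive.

F5 D5 E5

Taking 3-note groups, the heads are Bb4, C5, D5: the pattern moves up a 2nd.
Carrying on: E5 → F5.
So cell 5 is F5 D5 E5.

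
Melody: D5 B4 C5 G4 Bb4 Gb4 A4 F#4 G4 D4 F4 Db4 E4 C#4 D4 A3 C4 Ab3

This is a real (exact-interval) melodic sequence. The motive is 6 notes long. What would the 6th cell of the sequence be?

Taking 6-note groups, the heads are D5, A4, E4: the pattern moves down a 4th.
Carrying on: B3 → F#3 → C#3.
Statement 6 starts on C#3 and keeps the same exact contour: C#3 A#2 B2 F#2 A2 F2.

C#3 A#2 B2 F#2 A2 F2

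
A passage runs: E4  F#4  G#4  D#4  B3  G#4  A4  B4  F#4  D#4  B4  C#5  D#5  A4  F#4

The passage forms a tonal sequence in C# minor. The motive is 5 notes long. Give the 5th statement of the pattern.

Unit = 5 notes; the statements start on E4, G#4, B4, moving up a 3rd each time.
Carrying on: D#5 → F#5.
Statement 5 starts on F#5 and keeps the same diatonic contour: F#5 G#5 A5 E5 C#5.

F#5 G#5 A5 E5 C#5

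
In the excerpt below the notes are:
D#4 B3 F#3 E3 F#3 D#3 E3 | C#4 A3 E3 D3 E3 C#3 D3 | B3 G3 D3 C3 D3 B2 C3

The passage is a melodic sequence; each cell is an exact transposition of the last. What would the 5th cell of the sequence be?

The 7-note cells begin on D#4, C#4, B3 — each down a 2nd from the last.
Carrying on: A3 → G3.
From G3 the exact shape gives G3 Eb3 Bb2 Ab2 Bb2 G2 Ab2.

G3 Eb3 Bb2 Ab2 Bb2 G2 Ab2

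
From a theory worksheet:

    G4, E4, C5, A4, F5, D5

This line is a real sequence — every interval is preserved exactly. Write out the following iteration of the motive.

Unit = 2 notes; the statements start on G4, C5, F5, moving up a 4th each time.
From Bb5 the exact shape gives Bb5 G5.

Bb5 G5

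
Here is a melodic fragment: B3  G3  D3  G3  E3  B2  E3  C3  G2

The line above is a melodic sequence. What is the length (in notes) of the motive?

3

Try groups of 3 (3 cells in 9 notes):
B3 G3 D3 | G3 E3 B2 | E3 C3 G2
That's a consistent down a 3rd shift per cell, and no other grouping gives one.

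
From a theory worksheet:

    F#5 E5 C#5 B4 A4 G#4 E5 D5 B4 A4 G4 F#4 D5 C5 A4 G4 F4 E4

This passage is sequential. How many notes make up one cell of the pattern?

6

There are 18 notes; a 6-note unit gives 3 cells:
F#5 E5 C#5 B4 A4 G#4 | E5 D5 B4 A4 G4 F#4 | D5 C5 A4 G4 F4 E4
Every group is a transposition down a 2nd of the one before; no shorter unit works.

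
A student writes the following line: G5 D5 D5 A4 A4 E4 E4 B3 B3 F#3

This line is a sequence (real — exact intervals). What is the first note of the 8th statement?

Taking 2-note groups, the heads are G5, D5, A4, E4, B3: the pattern moves down a 4th.
Continuing: F#3 → C#3 → G#2. Statement 8 starts on G#2.

G#2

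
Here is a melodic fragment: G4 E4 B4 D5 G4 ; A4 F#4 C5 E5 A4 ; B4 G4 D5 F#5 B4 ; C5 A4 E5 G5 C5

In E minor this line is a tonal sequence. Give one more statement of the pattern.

Taking 5-note groups, the heads are G4, A4, B4, C5: the pattern moves up a 2nd.
So cell 5 is D5 B4 F#5 A5 D5.

D5 B4 F#5 A5 D5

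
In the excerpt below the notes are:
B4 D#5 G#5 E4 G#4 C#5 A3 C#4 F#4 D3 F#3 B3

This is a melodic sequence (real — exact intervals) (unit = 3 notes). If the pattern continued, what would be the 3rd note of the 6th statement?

A2

With 3-note cells, note 3 of each statement runs G#5, C#5, F#4, B3.
Each moves down a 5th. Continuing: E3 → A2.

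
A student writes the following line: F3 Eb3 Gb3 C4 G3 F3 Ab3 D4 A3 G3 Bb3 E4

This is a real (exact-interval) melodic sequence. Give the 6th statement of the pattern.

Unit = 4 notes; the statements start on F3, G3, A3, moving up a 2nd each time.
Carrying on: B3 → C#4 → D#4.
From D#4 the exact shape gives D#4 C#4 E4 A#4.

D#4 C#4 E4 A#4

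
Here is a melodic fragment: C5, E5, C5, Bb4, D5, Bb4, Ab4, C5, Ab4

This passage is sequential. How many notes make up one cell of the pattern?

Try groups of 3 (3 cells in 9 notes):
C5 E5 C5 | Bb4 D5 Bb4 | Ab4 C5 Ab4
Each cell is the previous one down a 2nd — so the unit is 3 notes.

3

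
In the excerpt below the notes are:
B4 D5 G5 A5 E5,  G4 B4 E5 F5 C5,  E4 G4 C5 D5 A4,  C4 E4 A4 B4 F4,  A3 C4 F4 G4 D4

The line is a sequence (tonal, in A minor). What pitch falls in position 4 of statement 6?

With 5-note cells, note 4 of each statement runs A5, F5, D5, B4, G4.
Each moves down a 3rd; the next is E4.

E4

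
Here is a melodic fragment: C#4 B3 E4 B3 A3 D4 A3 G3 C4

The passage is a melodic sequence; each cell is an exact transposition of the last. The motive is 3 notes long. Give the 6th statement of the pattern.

Eb3 Db3 Gb3

The 3-note cells begin on C#4, B3, A3 — each down a 2nd from the last.
Extending down a 2nd: G3 → F3 → Eb3.
So cell 6 is Eb3 Db3 Gb3.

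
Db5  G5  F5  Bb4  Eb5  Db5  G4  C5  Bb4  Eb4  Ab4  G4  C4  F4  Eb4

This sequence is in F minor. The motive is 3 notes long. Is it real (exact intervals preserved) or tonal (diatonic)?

tonal

Every note is diatonic to F minor.
Cell 1 has +6 semitones from note 1 to 2, but cell 2 has +5 — the interval quality changes while the contour stays the same, which is the hallmark of a tonal sequence.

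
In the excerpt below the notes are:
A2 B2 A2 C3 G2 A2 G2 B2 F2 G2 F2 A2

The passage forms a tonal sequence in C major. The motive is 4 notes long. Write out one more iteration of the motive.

The 4-note cells begin on A2, G2, F2 — each down a 2nd from the last.
Statement 4 starts on E2 and keeps the same diatonic contour: E2 F2 E2 G2.

E2 F2 E2 G2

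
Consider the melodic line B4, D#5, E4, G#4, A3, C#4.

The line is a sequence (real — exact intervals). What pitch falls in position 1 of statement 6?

C2

The unit is 2 notes. Position-1 pitches of the 3 shown cells: B4, E4, A3.
Carrying that down a 5th forward: D3 → G2 → C2.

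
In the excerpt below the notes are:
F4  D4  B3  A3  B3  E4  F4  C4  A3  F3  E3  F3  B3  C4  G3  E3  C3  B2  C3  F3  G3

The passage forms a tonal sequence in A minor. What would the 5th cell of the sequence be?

A2 F2 D2 C2 D2 G2 A2

Unit = 7 notes; the statements start on F4, C4, G3, moving down a 4th each time.
Continuing the starts: D3 → A2.
From A2 the diatonic shape gives A2 F2 D2 C2 D2 G2 A2.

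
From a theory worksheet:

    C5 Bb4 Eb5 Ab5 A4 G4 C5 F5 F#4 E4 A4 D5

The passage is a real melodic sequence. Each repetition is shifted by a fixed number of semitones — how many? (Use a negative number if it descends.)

-3

Unit = 4 notes; the statements start on C5, A4, F#4, moving down a 3rd each time.
C5→A4 is 69 − 72 = -3 semitones.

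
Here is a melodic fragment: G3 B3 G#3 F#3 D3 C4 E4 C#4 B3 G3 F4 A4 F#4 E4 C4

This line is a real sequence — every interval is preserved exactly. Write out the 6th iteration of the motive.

With a 5-note motive the entries are G3, C4, F4, each up a 4th from the previous.
Extending up a 4th: Bb4 → Eb5 → Ab5.
So cell 6 is Ab5 C6 A5 G5 Eb5.

Ab5 C6 A5 G5 Eb5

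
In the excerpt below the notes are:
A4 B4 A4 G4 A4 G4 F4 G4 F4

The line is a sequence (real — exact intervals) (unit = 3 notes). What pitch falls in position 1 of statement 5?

The unit is 3 notes. Position-1 pitches of the 3 shown cells: A4, G4, F4.
Extending down a 2nd: Eb4 → Db4.

Db4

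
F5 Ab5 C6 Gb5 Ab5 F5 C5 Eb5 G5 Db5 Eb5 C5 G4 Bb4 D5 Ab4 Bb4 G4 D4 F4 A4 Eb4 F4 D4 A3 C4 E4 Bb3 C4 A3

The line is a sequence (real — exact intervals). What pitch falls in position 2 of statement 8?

A2

With 6-note cells, note 2 of each statement runs Ab5, Eb5, Bb4, F4, C4.
Each moves down a 4th. Continuing: G3 → D3 → A2.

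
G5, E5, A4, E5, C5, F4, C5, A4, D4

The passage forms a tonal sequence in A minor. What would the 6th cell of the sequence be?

The 3-note cells begin on G5, E5, C5 — each down a 3rd from the last.
Continuing the starts: A4 → F4 → D4.
From D4 the diatonic shape gives D4 B3 E3.

D4 B3 E3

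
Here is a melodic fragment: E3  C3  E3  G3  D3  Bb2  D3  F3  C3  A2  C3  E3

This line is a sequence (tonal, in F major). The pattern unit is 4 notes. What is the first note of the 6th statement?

G2

With a 4-note motive the entries are E3, D3, C3, each down a 2nd from the previous.
Continuing: Bb2 → A2 → G2. Statement 6 starts on G2.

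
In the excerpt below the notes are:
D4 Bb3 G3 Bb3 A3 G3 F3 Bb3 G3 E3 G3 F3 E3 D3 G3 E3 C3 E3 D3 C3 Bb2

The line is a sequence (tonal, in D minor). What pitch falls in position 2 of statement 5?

A2

The unit is 7 notes. Position-2 pitches of the 3 shown cells: Bb3, G3, E3.
Each moves down a 3rd. Continuing: C3 → A2.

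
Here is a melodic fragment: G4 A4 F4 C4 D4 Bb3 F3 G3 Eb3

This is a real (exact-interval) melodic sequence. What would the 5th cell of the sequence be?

Eb2 F2 Db2

With a 3-note motive the entries are G4, C4, F3, each down a 5th from the previous.
Extending down a 5th: Bb2 → Eb2.
Statement 5 starts on Eb2 and keeps the same exact contour: Eb2 F2 Db2.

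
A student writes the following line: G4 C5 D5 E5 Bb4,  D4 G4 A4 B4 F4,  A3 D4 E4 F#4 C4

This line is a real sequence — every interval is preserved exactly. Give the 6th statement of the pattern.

F#2 B2 C#3 D#3 A2

The 5-note cells begin on G4, D4, A3 — each down a 4th from the last.
Continuing the starts: E3 → B2 → F#2.
From F#2 the exact shape gives F#2 B2 C#3 D#3 A2.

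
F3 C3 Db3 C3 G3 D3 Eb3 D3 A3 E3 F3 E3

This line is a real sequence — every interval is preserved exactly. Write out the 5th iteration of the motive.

C#4 G#3 A3 G#3

The 4-note cells begin on F3, G3, A3 — each up a 2nd from the last.
Extending up a 2nd: B3 → C#4.
So cell 5 is C#4 G#3 A3 G#3.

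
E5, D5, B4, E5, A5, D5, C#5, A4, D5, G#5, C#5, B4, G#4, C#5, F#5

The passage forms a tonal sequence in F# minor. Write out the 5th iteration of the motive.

Taking 5-note groups, the heads are E5, D5, C#5: the pattern moves down a 2nd.
Extending down a 2nd: B4 → A4.
From A4 the diatonic shape gives A4 G#4 E4 A4 D5.

A4 G#4 E4 A4 D5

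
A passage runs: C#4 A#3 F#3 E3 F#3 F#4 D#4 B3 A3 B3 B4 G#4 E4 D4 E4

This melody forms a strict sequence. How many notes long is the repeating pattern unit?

5

Try groups of 5 (3 cells in 15 notes):
C#4 A#3 F#3 E3 F#3 | F#4 D#4 B3 A3 B3 | B4 G#4 E4 D4 E4
Every group is a transposition up a 4th of the one before; no shorter unit works.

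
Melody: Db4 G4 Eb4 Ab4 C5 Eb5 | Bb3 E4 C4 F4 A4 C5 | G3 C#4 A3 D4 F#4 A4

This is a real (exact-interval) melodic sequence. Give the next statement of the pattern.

Taking 6-note groups, the heads are Db4, Bb3, G3: the pattern moves down a 3rd.
Statement 4 starts on E3 and keeps the same exact contour: E3 A#3 F#3 B3 D#4 F#4.

E3 A#3 F#3 B3 D#4 F#4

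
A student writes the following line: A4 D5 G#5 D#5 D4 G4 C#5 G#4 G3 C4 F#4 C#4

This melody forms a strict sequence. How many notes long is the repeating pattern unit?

There are 12 notes; a 4-note unit gives 3 cells:
A4 D5 G#5 D#5 | D4 G4 C#5 G#4 | G3 C4 F#4 C#4
That's a consistent down a 5th shift per cell, and no other grouping gives one.

4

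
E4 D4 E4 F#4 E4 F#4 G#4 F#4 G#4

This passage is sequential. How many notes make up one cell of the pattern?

There are 9 notes; a 3-note unit gives 3 cells:
E4 D4 E4 | F#4 E4 F#4 | G#4 F#4 G#4
Each cell is the previous one up a 2nd — so the unit is 3 notes.

3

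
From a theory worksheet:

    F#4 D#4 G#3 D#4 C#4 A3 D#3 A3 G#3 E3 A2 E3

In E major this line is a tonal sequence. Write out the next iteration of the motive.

Unit = 4 notes; the statements start on F#4, C#4, G#3, moving down a 4th each time.
From D#3 the diatonic shape gives D#3 B2 E2 B2.

D#3 B2 E2 B2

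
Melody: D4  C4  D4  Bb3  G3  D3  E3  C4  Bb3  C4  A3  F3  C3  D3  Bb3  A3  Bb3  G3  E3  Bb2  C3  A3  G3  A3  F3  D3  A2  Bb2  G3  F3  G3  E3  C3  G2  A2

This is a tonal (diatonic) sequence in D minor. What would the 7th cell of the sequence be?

The 7-note cells begin on D4, C4, Bb3, A3, G3 — each down a 2nd from the last.
Continuing the starts: F3 → E3.
Statement 7 starts on E3 and keeps the same diatonic contour: E3 D3 E3 C3 A2 E2 F2.

E3 D3 E3 C3 A2 E2 F2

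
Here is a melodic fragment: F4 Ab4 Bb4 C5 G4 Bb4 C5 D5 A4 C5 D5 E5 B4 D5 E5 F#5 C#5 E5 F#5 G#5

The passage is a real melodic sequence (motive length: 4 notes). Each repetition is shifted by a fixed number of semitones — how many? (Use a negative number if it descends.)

The 4-note cells begin on F4, G4, A4, B4, C#5 — each up a 2nd from the last.
Counting half-steps from F4 to G4: 2.

2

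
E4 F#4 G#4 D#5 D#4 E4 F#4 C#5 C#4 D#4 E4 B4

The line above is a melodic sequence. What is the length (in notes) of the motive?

4

Try groups of 4 (3 cells in 12 notes):
E4 F#4 G#4 D#5 | D#4 E4 F#4 C#5 | C#4 D#4 E4 B4
Each cell is the previous one down a 2nd — so the unit is 4 notes.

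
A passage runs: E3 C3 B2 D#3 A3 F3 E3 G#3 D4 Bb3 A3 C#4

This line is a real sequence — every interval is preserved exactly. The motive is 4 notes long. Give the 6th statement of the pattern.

Taking 4-note groups, the heads are E3, A3, D4: the pattern moves up a 4th.
Extending up a 4th: G4 → C5 → F5.
So cell 6 is F5 Db5 C5 E5.

F5 Db5 C5 E5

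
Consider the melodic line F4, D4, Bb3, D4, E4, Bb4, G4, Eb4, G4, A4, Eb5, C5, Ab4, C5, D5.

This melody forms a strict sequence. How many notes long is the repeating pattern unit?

15 notes total. Splitting into 3 groups of 5:
F4 D4 Bb3 D4 E4 | Bb4 G4 Eb4 G4 A4 | Eb5 C5 Ab4 C5 D5
Each cell is the previous one up a 4th — so the unit is 5 notes.

5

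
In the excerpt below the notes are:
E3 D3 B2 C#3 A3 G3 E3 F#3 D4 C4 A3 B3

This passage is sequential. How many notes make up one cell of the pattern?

There are 12 notes; a 4-note unit gives 3 cells:
E3 D3 B2 C#3 | A3 G3 E3 F#3 | D4 C4 A3 B3
That's a consistent up a 4th shift per cell, and no other grouping gives one.

4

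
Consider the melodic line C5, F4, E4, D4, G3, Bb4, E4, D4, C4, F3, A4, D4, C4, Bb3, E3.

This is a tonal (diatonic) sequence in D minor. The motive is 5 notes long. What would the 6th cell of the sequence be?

Taking 5-note groups, the heads are C5, Bb4, A4: the pattern moves down a 2nd.
Continuing the starts: G4 → F4 → E4.
From E4 the diatonic shape gives E4 A3 G3 F3 Bb2.

E4 A3 G3 F3 Bb2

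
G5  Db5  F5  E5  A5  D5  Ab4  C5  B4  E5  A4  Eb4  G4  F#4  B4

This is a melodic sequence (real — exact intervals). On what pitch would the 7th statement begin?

Unit = 5 notes; the statements start on G5, D5, A4, moving down a 4th each time.
Continuing: E4 → B3 → F#3 → C#3. Statement 7 starts on C#3.

C#3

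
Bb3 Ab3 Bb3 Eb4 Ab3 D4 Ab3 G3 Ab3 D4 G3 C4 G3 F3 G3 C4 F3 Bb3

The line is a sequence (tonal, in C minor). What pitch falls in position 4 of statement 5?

With 6-note cells, note 4 of each statement runs Eb4, D4, C4.
Extending down a 2nd: Bb3 → Ab3.

Ab3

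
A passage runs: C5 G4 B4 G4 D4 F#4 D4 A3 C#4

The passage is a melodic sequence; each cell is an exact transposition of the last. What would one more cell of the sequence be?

With a 3-note motive the entries are C5, G4, D4, each down a 4th from the previous.
So cell 4 is A3 E3 G#3.

A3 E3 G#3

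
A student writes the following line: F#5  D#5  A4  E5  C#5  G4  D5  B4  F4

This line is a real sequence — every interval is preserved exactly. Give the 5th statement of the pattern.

The 3-note cells begin on F#5, E5, D5 — each down a 2nd from the last.
Continuing the starts: C5 → Bb4.
Statement 5 starts on Bb4 and keeps the same exact contour: Bb4 G4 Db4.

Bb4 G4 Db4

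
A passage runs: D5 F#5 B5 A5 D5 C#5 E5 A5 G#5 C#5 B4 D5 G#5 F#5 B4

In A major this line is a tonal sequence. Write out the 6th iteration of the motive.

With a 5-note motive the entries are D5, C#5, B4, each down a 2nd from the previous.
Carrying on: A4 → G#4 → F#4.
So cell 6 is F#4 A4 D5 C#5 F#4.

F#4 A4 D5 C#5 F#4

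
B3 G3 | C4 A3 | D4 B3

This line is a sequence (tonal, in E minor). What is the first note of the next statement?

The 2-note cells begin on B3, C4, D4 — each up a 2nd from the last.
One more step up a 2nd gives E4.

E4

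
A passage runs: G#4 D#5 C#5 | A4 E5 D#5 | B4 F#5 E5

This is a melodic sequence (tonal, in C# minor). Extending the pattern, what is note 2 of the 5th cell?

A5

With 3-note cells, note 2 of each statement runs D#5, E5, F#5.
Each moves up a 2nd. Continuing: G#5 → A5.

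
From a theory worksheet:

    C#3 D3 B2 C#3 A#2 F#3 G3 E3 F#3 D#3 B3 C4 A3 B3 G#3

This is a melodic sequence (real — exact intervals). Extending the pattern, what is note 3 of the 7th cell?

F5

The unit is 5 notes. Position-3 pitches of the 3 shown cells: B2, E3, A3.
Each moves up a 4th. Continuing: D4 → G4 → C5 → F5.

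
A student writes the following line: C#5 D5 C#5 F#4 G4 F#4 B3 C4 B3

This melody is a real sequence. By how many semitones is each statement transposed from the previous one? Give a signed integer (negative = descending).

-7

The 3-note cells begin on C#5, F#4, B3 — each down a 5th from the last.
C#5 to F#4 spans -7 semitones.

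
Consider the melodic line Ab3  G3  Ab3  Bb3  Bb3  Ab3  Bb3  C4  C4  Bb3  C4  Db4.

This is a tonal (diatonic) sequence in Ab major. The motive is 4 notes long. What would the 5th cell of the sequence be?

The 4-note cells begin on Ab3, Bb3, C4 — each up a 2nd from the last.
Carrying on: Db4 → Eb4.
Statement 5 starts on Eb4 and keeps the same diatonic contour: Eb4 Db4 Eb4 F4.

Eb4 Db4 Eb4 F4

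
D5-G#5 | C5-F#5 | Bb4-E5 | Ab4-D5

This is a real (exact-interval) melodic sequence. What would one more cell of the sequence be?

Gb4 C5

Taking 2-note groups, the heads are D5, C5, Bb4, Ab4: the pattern moves down a 2nd.
Statement 5 starts on Gb4 and keeps the same exact contour: Gb4 C5.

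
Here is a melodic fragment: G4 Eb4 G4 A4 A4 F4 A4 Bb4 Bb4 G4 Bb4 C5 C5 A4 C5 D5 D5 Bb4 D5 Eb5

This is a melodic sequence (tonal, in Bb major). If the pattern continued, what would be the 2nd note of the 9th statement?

F5

The unit is 4 notes. Position-2 pitches of the 5 shown cells: Eb4, F4, G4, A4, Bb4.
Carrying that up a 2nd forward: C5 → D5 → Eb5 → F5.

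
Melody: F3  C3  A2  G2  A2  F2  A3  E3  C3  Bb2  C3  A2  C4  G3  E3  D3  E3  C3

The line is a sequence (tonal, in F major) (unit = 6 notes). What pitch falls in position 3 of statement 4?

G3

The unit is 6 notes. Position-3 pitches of the 3 shown cells: A2, C3, E3.
Each moves up a 3rd; the next is G3.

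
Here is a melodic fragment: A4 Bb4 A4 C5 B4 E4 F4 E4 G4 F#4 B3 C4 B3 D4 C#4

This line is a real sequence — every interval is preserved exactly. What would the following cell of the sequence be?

F#3 G3 F#3 A3 G#3

With a 5-note motive the entries are A4, E4, B3, each down a 4th from the previous.
Statement 4 starts on F#3 and keeps the same exact contour: F#3 G3 F#3 A3 G#3.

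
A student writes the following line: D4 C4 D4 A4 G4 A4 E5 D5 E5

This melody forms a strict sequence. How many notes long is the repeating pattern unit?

9 notes total. Splitting into 3 groups of 3:
D4 C4 D4 | A4 G4 A4 | E5 D5 E5
Each cell is the previous one up a 5th — so the unit is 3 notes.

3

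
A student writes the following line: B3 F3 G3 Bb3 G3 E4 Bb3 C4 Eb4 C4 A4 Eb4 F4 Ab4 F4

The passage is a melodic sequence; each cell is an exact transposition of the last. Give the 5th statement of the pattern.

The 5-note cells begin on B3, E4, A4 — each up a 4th from the last.
Extending up a 4th: D5 → G5.
Statement 5 starts on G5 and keeps the same exact contour: G5 Db5 Eb5 Gb5 Eb5.

G5 Db5 Eb5 Gb5 Eb5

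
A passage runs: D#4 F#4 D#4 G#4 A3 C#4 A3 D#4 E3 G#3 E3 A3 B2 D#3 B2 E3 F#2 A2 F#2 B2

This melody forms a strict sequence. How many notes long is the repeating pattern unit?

Try groups of 4 (5 cells in 20 notes):
D#4 F#4 D#4 G#4 | A3 C#4 A3 D#4 | E3 G#3 E3 A3 | B2 D#3 B2 E3 | F#2 A2 F#2 B2
Each cell is the previous one down a 4th — so the unit is 4 notes.

4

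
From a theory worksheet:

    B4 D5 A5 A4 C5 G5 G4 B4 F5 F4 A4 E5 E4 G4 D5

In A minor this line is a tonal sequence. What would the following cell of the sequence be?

D4 F4 C5

The 3-note cells begin on B4, A4, G4, F4, E4 — each down a 2nd from the last.
So cell 6 is D4 F4 C5.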